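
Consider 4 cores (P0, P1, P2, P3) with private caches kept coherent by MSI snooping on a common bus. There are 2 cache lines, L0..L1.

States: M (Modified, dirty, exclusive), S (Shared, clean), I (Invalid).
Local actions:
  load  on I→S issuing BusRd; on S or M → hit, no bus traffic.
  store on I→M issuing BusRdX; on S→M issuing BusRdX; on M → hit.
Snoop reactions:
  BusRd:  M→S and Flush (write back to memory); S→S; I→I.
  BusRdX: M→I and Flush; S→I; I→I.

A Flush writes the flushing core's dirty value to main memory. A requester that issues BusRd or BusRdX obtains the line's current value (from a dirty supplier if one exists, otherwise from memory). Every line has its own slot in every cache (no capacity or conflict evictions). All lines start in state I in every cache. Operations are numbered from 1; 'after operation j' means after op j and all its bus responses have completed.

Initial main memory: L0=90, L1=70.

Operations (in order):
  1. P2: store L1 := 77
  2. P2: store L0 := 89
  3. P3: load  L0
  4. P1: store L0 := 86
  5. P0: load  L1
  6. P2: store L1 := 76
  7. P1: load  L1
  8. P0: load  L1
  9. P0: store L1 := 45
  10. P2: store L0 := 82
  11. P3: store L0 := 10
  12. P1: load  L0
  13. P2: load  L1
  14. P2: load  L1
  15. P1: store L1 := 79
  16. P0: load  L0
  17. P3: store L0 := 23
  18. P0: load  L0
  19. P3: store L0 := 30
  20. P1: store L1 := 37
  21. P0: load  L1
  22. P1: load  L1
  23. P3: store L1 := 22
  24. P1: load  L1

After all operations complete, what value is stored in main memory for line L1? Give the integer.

step 1: P2: store L1 := 77  ⟶  IIMI  (L1)  txn=BusRdX  M[L1]=70
step 2: P2: store L0 := 89  ⟶  IIMI  (L0)  txn=BusRdX  M[L0]=90
step 3: P3: load  L0  ⟶  IISS  (L0)  txn=BusRd+Flush  M[L0]=89
step 4: P1: store L0 := 86  ⟶  IMII  (L0)  txn=BusRdX  M[L0]=89
step 5: P0: load  L1  ⟶  SISI  (L1)  txn=BusRd+Flush  M[L1]=77
step 6: P2: store L1 := 76  ⟶  IIMI  (L1)  txn=BusRdX  M[L1]=77
step 7: P1: load  L1  ⟶  ISSI  (L1)  txn=BusRd+Flush  M[L1]=76
step 8: P0: load  L1  ⟶  SSSI  (L1)  txn=BusRd  M[L1]=76
step 9: P0: store L1 := 45  ⟶  MIII  (L1)  txn=BusRdX  M[L1]=76
step 10: P2: store L0 := 82  ⟶  IIMI  (L0)  txn=BusRdX+Flush  M[L0]=86
step 11: P3: store L0 := 10  ⟶  IIIM  (L0)  txn=BusRdX+Flush  M[L0]=82
step 12: P1: load  L0  ⟶  ISIS  (L0)  txn=BusRd+Flush  M[L0]=10
step 13: P2: load  L1  ⟶  SISI  (L1)  txn=BusRd+Flush  M[L1]=45
step 14: P2: load  L1  ⟶  SISI  (L1)  txn=∅  M[L1]=45
step 15: P1: store L1 := 79  ⟶  IMII  (L1)  txn=BusRdX  M[L1]=45
step 16: P0: load  L0  ⟶  SSIS  (L0)  txn=BusRd  M[L0]=10
step 17: P3: store L0 := 23  ⟶  IIIM  (L0)  txn=BusRdX  M[L0]=10
step 18: P0: load  L0  ⟶  SIIS  (L0)  txn=BusRd+Flush  M[L0]=23
step 19: P3: store L0 := 30  ⟶  IIIM  (L0)  txn=BusRdX  M[L0]=23
step 20: P1: store L1 := 37  ⟶  IMII  (L1)  txn=∅  M[L1]=45
step 21: P0: load  L1  ⟶  SSII  (L1)  txn=BusRd+Flush  M[L1]=37
step 22: P1: load  L1  ⟶  SSII  (L1)  txn=∅  M[L1]=37
step 23: P3: store L1 := 22  ⟶  IIIM  (L1)  txn=BusRdX  M[L1]=37
step 24: P1: load  L1  ⟶  ISIS  (L1)  txn=BusRd+Flush  M[L1]=22

memory[L1] = 22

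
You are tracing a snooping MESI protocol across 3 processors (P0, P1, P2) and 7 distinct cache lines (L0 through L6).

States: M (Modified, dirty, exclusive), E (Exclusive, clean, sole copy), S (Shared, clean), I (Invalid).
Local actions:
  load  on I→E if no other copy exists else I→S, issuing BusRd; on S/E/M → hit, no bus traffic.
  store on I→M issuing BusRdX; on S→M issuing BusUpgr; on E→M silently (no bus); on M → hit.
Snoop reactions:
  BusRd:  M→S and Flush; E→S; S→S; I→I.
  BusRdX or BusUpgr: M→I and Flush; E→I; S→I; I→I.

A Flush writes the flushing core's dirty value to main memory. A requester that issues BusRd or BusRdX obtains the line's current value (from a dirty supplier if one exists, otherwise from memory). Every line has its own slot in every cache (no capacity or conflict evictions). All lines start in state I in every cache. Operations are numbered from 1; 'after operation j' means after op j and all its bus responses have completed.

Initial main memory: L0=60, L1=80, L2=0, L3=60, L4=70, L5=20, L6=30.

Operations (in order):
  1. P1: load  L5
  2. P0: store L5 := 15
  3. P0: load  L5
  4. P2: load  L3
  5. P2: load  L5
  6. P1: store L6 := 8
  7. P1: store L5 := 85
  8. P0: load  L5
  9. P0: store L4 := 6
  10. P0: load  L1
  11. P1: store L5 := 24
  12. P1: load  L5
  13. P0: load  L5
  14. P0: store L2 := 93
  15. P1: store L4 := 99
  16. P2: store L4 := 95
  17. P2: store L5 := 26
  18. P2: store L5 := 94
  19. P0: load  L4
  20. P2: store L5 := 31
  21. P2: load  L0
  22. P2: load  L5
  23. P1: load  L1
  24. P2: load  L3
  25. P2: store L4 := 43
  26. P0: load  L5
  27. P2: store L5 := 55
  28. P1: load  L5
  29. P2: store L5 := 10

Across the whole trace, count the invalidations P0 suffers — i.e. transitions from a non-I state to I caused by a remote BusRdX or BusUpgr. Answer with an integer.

invalidations = 6

  op1 P1: load  L5 → I/E/I on L5; bus BusRd; mem=20
  op2 P0: store L5 := 15 → M/I/I on L5; bus BusRdX; mem=20
  op3 P0: load  L5 → M/I/I on L5; bus (none); mem=20
  op4 P2: load  L3 → I/I/E on L3; bus BusRd; mem=60
  op5 P2: load  L5 → S/I/S on L5; bus BusRd Flush; mem=15
  op6 P1: store L6 := 8 → I/M/I on L6; bus BusRdX; mem=30
  op7 P1: store L5 := 85 → I/M/I on L5; bus BusRdX; mem=15
  op8 P0: load  L5 → S/S/I on L5; bus BusRd Flush; mem=85
  op9 P0: store L4 := 6 → M/I/I on L4; bus BusRdX; mem=70
  op10 P0: load  L1 → E/I/I on L1; bus BusRd; mem=80
  op11 P1: store L5 := 24 → I/M/I on L5; bus BusUpgr; mem=85
  op12 P1: load  L5 → I/M/I on L5; bus (none); mem=85
  op13 P0: load  L5 → S/S/I on L5; bus BusRd Flush; mem=24
  op14 P0: store L2 := 93 → M/I/I on L2; bus BusRdX; mem=0
  op15 P1: store L4 := 99 → I/M/I on L4; bus BusRdX Flush; mem=6
  op16 P2: store L4 := 95 → I/I/M on L4; bus BusRdX Flush; mem=99
  op17 P2: store L5 := 26 → I/I/M on L5; bus BusRdX; mem=24
  op18 P2: store L5 := 94 → I/I/M on L5; bus (none); mem=24
  op19 P0: load  L4 → S/I/S on L4; bus BusRd Flush; mem=95
  op20 P2: store L5 := 31 → I/I/M on L5; bus (none); mem=24
  op21 P2: load  L0 → I/I/E on L0; bus BusRd; mem=60
  op22 P2: load  L5 → I/I/M on L5; bus (none); mem=24
  op23 P1: load  L1 → S/S/I on L1; bus BusRd; mem=80
  op24 P2: load  L3 → I/I/E on L3; bus (none); mem=60
  op25 P2: store L4 := 43 → I/I/M on L4; bus BusUpgr; mem=95
  op26 P0: load  L5 → S/I/S on L5; bus BusRd Flush; mem=31
  op27 P2: store L5 := 55 → I/I/M on L5; bus BusUpgr; mem=31
  op28 P1: load  L5 → I/S/S on L5; bus BusRd Flush; mem=55
  op29 P2: store L5 := 10 → I/I/M on L5; bus BusUpgr; mem=55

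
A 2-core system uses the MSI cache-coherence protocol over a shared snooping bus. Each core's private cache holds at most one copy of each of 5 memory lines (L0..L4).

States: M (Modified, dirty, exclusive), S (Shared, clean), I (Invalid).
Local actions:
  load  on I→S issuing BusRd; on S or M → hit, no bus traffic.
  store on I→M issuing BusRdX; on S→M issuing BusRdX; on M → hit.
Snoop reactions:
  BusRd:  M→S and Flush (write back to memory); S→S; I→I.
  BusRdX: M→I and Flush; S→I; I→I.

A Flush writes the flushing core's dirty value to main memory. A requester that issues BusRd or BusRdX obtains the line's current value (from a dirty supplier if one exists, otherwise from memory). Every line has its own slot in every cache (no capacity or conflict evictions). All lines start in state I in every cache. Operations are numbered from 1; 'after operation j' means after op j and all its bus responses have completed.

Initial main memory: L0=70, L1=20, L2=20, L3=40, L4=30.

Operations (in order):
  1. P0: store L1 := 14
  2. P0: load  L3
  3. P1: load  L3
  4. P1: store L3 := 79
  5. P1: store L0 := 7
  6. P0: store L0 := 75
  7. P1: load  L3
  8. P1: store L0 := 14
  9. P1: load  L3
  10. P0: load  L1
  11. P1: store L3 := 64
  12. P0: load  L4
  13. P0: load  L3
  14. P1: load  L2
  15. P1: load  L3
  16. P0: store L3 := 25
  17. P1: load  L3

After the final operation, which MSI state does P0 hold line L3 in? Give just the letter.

state = S

  op1 P0: store L1 := 14 → M/I on L1; bus BusRdX; mem=20
  op2 P0: load  L3 → S/I on L3; bus BusRd; mem=40
  op3 P1: load  L3 → S/S on L3; bus BusRd; mem=40
  op4 P1: store L3 := 79 → I/M on L3; bus BusRdX; mem=40
  op5 P1: store L0 := 7 → I/M on L0; bus BusRdX; mem=70
  op6 P0: store L0 := 75 → M/I on L0; bus BusRdX Flush; mem=7
  op7 P1: load  L3 → I/M on L3; bus (none); mem=40
  op8 P1: store L0 := 14 → I/M on L0; bus BusRdX Flush; mem=75
  op9 P1: load  L3 → I/M on L3; bus (none); mem=40
  op10 P0: load  L1 → M/I on L1; bus (none); mem=20
  op11 P1: store L3 := 64 → I/M on L3; bus (none); mem=40
  op12 P0: load  L4 → S/I on L4; bus BusRd; mem=30
  op13 P0: load  L3 → S/S on L3; bus BusRd Flush; mem=64
  op14 P1: load  L2 → I/S on L2; bus BusRd; mem=20
  op15 P1: load  L3 → S/S on L3; bus (none); mem=64
  op16 P0: store L3 := 25 → M/I on L3; bus BusRdX; mem=64
  op17 P1: load  L3 → S/S on L3; bus BusRd Flush; mem=25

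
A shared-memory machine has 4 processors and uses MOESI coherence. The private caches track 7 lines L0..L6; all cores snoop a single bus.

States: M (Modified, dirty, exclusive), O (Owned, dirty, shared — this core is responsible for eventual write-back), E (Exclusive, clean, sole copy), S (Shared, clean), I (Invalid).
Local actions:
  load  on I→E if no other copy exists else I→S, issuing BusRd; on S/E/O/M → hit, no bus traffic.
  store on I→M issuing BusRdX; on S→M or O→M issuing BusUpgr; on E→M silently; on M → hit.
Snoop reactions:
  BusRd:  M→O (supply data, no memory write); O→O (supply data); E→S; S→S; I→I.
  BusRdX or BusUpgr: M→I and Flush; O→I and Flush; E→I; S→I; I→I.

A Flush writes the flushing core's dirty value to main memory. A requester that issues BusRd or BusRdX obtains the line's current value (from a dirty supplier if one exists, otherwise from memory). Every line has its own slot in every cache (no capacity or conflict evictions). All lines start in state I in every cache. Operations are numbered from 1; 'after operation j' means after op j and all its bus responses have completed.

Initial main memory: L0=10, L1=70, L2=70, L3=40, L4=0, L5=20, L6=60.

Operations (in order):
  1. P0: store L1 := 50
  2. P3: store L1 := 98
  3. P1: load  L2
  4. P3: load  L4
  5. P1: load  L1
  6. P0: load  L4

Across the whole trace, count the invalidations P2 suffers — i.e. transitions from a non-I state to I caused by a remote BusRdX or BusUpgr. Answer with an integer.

invalidations = 0

[1] P0: store L1 := 50 | P0:M(50), P1:I, P2:I, P3:I | bus: BusRdX
[2] P3: store L1 := 98 | P0:I, P1:I, P2:I, P3:M(98) | bus: BusRdX,Flush
[3] P1: load  L2 | P0:I, P1:E(70), P2:I, P3:I | bus: BusRd
[4] P3: load  L4 | P0:I, P1:I, P2:I, P3:E(0) | bus: BusRd
[5] P1: load  L1 | P0:I, P1:S(98), P2:I, P3:O(98) | bus: BusRd
[6] P0: load  L4 | P0:S(0), P1:I, P2:I, P3:S(0) | bus: BusRd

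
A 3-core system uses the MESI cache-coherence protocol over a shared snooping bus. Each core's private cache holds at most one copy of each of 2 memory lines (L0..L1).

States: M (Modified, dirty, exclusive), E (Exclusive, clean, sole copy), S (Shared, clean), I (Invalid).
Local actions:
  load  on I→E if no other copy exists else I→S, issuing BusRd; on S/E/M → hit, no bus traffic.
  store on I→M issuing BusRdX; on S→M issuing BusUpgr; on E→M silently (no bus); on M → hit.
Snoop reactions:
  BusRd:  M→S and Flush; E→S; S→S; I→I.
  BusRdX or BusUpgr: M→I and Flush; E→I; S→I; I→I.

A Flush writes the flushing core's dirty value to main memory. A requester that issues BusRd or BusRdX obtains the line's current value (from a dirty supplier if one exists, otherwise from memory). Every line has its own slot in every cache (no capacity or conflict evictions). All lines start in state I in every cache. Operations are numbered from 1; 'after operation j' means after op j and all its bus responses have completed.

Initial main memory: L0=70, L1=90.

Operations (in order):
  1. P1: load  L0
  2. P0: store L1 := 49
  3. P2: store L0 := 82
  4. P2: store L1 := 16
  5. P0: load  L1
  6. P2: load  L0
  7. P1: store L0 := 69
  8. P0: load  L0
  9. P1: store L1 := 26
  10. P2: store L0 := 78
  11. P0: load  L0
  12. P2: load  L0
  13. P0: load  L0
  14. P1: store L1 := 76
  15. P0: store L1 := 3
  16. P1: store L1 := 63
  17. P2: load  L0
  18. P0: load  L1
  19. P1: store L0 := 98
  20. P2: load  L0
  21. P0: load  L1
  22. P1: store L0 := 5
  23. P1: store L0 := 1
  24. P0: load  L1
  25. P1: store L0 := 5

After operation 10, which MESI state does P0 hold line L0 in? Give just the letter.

1. P1: load  L0  bus=[BusRd]  L0: P0=I P1=E P2=I  mem[L0]=70
2. P0: store L1 := 49  bus=[BusRdX]  L1: P0=M P1=I P2=I  mem[L1]=90
3. P2: store L0 := 82  bus=[BusRdX]  L0: P0=I P1=I P2=M  mem[L0]=70
4. P2: store L1 := 16  bus=[BusRdX,Flush]  L1: P0=I P1=I P2=M  mem[L1]=49
5. P0: load  L1  bus=[BusRd,Flush]  L1: P0=S P1=I P2=S  mem[L1]=16
6. P2: load  L0  bus=[-]  L0: P0=I P1=I P2=M  mem[L0]=70
7. P1: store L0 := 69  bus=[BusRdX,Flush]  L0: P0=I P1=M P2=I  mem[L0]=82
8. P0: load  L0  bus=[BusRd,Flush]  L0: P0=S P1=S P2=I  mem[L0]=69
9. P1: store L1 := 26  bus=[BusRdX]  L1: P0=I P1=M P2=I  mem[L1]=16
10. P2: store L0 := 78  bus=[BusRdX]  L0: P0=I P1=I P2=M  mem[L0]=69
11. P0: load  L0  bus=[BusRd,Flush]  L0: P0=S P1=I P2=S  mem[L0]=78
12. P2: load  L0  bus=[-]  L0: P0=S P1=I P2=S  mem[L0]=78
13. P0: load  L0  bus=[-]  L0: P0=S P1=I P2=S  mem[L0]=78
14. P1: store L1 := 76  bus=[-]  L1: P0=I P1=M P2=I  mem[L1]=16
15. P0: store L1 := 3  bus=[BusRdX,Flush]  L1: P0=M P1=I P2=I  mem[L1]=76
16. P1: store L1 := 63  bus=[BusRdX,Flush]  L1: P0=I P1=M P2=I  mem[L1]=3
17. P2: load  L0  bus=[-]  L0: P0=S P1=I P2=S  mem[L0]=78
18. P0: load  L1  bus=[BusRd,Flush]  L1: P0=S P1=S P2=I  mem[L1]=63
19. P1: store L0 := 98  bus=[BusRdX]  L0: P0=I P1=M P2=I  mem[L0]=78
20. P2: load  L0  bus=[BusRd,Flush]  L0: P0=I P1=S P2=S  mem[L0]=98
21. P0: load  L1  bus=[-]  L1: P0=S P1=S P2=I  mem[L1]=63
22. P1: store L0 := 5  bus=[BusUpgr]  L0: P0=I P1=M P2=I  mem[L0]=98
23. P1: store L0 := 1  bus=[-]  L0: P0=I P1=M P2=I  mem[L0]=98
24. P0: load  L1  bus=[-]  L1: P0=S P1=S P2=I  mem[L1]=63
25. P1: store L0 := 5  bus=[-]  L0: P0=I P1=M P2=I  mem[L0]=98

state = I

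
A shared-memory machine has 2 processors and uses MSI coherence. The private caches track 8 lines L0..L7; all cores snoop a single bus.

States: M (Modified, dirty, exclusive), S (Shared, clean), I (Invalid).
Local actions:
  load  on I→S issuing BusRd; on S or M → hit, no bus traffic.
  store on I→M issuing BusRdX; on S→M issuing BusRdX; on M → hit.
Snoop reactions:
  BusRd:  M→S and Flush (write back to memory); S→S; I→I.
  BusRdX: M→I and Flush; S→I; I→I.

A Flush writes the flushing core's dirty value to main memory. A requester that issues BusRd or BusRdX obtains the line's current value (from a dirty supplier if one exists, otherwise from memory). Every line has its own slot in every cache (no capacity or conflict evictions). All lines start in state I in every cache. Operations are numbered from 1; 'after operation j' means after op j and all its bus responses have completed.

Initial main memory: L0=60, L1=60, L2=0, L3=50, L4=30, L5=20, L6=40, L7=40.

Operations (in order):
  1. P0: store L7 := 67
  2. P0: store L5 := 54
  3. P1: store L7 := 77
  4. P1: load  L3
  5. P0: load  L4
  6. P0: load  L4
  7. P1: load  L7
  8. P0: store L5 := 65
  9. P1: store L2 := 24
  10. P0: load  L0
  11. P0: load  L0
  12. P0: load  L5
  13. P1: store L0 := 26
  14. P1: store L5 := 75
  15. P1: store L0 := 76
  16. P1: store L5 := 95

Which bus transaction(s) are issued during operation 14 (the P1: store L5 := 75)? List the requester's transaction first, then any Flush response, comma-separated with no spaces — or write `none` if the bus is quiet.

bus = BusRdX,Flush

1. P0: store L7 := 67  bus=[BusRdX]  L7: P0=M P1=I  mem[L7]=40
2. P0: store L5 := 54  bus=[BusRdX]  L5: P0=M P1=I  mem[L5]=20
3. P1: store L7 := 77  bus=[BusRdX,Flush]  L7: P0=I P1=M  mem[L7]=67
4. P1: load  L3  bus=[BusRd]  L3: P0=I P1=S  mem[L3]=50
5. P0: load  L4  bus=[BusRd]  L4: P0=S P1=I  mem[L4]=30
6. P0: load  L4  bus=[-]  L4: P0=S P1=I  mem[L4]=30
7. P1: load  L7  bus=[-]  L7: P0=I P1=M  mem[L7]=67
8. P0: store L5 := 65  bus=[-]  L5: P0=M P1=I  mem[L5]=20
9. P1: store L2 := 24  bus=[BusRdX]  L2: P0=I P1=M  mem[L2]=0
10. P0: load  L0  bus=[BusRd]  L0: P0=S P1=I  mem[L0]=60
11. P0: load  L0  bus=[-]  L0: P0=S P1=I  mem[L0]=60
12. P0: load  L5  bus=[-]  L5: P0=M P1=I  mem[L5]=20
13. P1: store L0 := 26  bus=[BusRdX]  L0: P0=I P1=M  mem[L0]=60
14. P1: store L5 := 75  bus=[BusRdX,Flush]  L5: P0=I P1=M  mem[L5]=65
15. P1: store L0 := 76  bus=[-]  L0: P0=I P1=M  mem[L0]=60
16. P1: store L5 := 95  bus=[-]  L5: P0=I P1=M  mem[L5]=65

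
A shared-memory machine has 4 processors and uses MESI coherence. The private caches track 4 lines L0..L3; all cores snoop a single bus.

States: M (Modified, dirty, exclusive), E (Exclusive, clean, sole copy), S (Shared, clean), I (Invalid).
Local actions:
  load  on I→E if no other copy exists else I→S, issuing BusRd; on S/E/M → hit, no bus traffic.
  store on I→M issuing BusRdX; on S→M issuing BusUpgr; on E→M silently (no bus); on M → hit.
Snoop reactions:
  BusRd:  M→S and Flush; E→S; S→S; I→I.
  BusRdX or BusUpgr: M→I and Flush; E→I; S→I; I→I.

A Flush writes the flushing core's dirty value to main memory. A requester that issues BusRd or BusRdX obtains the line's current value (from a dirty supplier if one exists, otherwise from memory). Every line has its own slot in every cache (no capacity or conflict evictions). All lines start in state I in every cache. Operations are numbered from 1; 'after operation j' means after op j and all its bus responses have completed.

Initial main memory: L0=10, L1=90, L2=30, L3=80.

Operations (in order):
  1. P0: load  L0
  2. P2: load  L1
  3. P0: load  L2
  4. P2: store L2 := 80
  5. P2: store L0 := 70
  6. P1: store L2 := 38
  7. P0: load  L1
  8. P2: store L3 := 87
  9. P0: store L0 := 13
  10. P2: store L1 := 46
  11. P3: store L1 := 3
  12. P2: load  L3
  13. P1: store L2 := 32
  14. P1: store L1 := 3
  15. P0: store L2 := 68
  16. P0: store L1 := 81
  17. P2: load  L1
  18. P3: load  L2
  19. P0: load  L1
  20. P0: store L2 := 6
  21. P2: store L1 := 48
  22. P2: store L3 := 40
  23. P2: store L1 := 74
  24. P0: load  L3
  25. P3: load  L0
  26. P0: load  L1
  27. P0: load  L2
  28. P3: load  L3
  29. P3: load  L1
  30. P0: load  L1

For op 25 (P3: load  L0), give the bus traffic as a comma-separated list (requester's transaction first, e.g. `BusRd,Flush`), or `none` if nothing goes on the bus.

1. P0: load  L0  bus=[BusRd]  L0: P0=E P1=I P2=I P3=I  mem[L0]=10
2. P2: load  L1  bus=[BusRd]  L1: P0=I P1=I P2=E P3=I  mem[L1]=90
3. P0: load  L2  bus=[BusRd]  L2: P0=E P1=I P2=I P3=I  mem[L2]=30
4. P2: store L2 := 80  bus=[BusRdX]  L2: P0=I P1=I P2=M P3=I  mem[L2]=30
5. P2: store L0 := 70  bus=[BusRdX]  L0: P0=I P1=I P2=M P3=I  mem[L0]=10
6. P1: store L2 := 38  bus=[BusRdX,Flush]  L2: P0=I P1=M P2=I P3=I  mem[L2]=80
7. P0: load  L1  bus=[BusRd]  L1: P0=S P1=I P2=S P3=I  mem[L1]=90
8. P2: store L3 := 87  bus=[BusRdX]  L3: P0=I P1=I P2=M P3=I  mem[L3]=80
9. P0: store L0 := 13  bus=[BusRdX,Flush]  L0: P0=M P1=I P2=I P3=I  mem[L0]=70
10. P2: store L1 := 46  bus=[BusUpgr]  L1: P0=I P1=I P2=M P3=I  mem[L1]=90
11. P3: store L1 := 3  bus=[BusRdX,Flush]  L1: P0=I P1=I P2=I P3=M  mem[L1]=46
12. P2: load  L3  bus=[-]  L3: P0=I P1=I P2=M P3=I  mem[L3]=80
13. P1: store L2 := 32  bus=[-]  L2: P0=I P1=M P2=I P3=I  mem[L2]=80
14. P1: store L1 := 3  bus=[BusRdX,Flush]  L1: P0=I P1=M P2=I P3=I  mem[L1]=3
15. P0: store L2 := 68  bus=[BusRdX,Flush]  L2: P0=M P1=I P2=I P3=I  mem[L2]=32
16. P0: store L1 := 81  bus=[BusRdX,Flush]  L1: P0=M P1=I P2=I P3=I  mem[L1]=3
17. P2: load  L1  bus=[BusRd,Flush]  L1: P0=S P1=I P2=S P3=I  mem[L1]=81
18. P3: load  L2  bus=[BusRd,Flush]  L2: P0=S P1=I P2=I P3=S  mem[L2]=68
19. P0: load  L1  bus=[-]  L1: P0=S P1=I P2=S P3=I  mem[L1]=81
20. P0: store L2 := 6  bus=[BusUpgr]  L2: P0=M P1=I P2=I P3=I  mem[L2]=68
21. P2: store L1 := 48  bus=[BusUpgr]  L1: P0=I P1=I P2=M P3=I  mem[L1]=81
22. P2: store L3 := 40  bus=[-]  L3: P0=I P1=I P2=M P3=I  mem[L3]=80
23. P2: store L1 := 74  bus=[-]  L1: P0=I P1=I P2=M P3=I  mem[L1]=81
24. P0: load  L3  bus=[BusRd,Flush]  L3: P0=S P1=I P2=S P3=I  mem[L3]=40
25. P3: load  L0  bus=[BusRd,Flush]  L0: P0=S P1=I P2=I P3=S  mem[L0]=13
26. P0: load  L1  bus=[BusRd,Flush]  L1: P0=S P1=I P2=S P3=I  mem[L1]=74
27. P0: load  L2  bus=[-]  L2: P0=M P1=I P2=I P3=I  mem[L2]=68
28. P3: load  L3  bus=[BusRd]  L3: P0=S P1=I P2=S P3=S  mem[L3]=40
29. P3: load  L1  bus=[BusRd]  L1: P0=S P1=I P2=S P3=S  mem[L1]=74
30. P0: load  L1  bus=[-]  L1: P0=S P1=I P2=S P3=S  mem[L1]=74

bus = BusRd,Flush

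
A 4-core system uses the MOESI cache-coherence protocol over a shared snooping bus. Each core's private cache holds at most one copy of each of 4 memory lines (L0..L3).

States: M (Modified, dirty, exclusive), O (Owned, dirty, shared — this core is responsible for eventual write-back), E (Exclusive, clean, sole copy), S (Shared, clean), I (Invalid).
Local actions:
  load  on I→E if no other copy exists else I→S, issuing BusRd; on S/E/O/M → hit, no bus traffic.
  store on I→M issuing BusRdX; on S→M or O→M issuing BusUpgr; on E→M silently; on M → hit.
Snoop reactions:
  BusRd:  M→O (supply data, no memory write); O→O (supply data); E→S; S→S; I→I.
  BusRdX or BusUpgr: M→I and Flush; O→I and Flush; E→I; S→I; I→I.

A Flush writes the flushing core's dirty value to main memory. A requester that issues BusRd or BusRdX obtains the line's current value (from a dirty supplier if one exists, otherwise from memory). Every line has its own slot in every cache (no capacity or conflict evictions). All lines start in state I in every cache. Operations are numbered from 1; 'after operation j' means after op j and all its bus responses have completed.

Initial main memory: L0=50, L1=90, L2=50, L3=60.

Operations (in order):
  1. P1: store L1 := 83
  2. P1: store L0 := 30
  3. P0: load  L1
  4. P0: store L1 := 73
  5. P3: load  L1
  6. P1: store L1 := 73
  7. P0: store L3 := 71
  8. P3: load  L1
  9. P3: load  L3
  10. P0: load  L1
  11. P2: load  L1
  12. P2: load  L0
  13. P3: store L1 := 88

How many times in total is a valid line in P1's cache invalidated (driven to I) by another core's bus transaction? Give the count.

step 1: P1: store L1 := 83  ⟶  IMII  (L1)  txn=BusRdX  M[L1]=90
step 2: P1: store L0 := 30  ⟶  IMII  (L0)  txn=BusRdX  M[L0]=50
step 3: P0: load  L1  ⟶  SOII  (L1)  txn=BusRd  M[L1]=90
step 4: P0: store L1 := 73  ⟶  MIII  (L1)  txn=BusUpgr+Flush  M[L1]=83
step 5: P3: load  L1  ⟶  OIIS  (L1)  txn=BusRd  M[L1]=83
step 6: P1: store L1 := 73  ⟶  IMII  (L1)  txn=BusRdX+Flush  M[L1]=73
step 7: P0: store L3 := 71  ⟶  MIII  (L3)  txn=BusRdX  M[L3]=60
step 8: P3: load  L1  ⟶  IOIS  (L1)  txn=BusRd  M[L1]=73
step 9: P3: load  L3  ⟶  OIIS  (L3)  txn=BusRd  M[L3]=60
step 10: P0: load  L1  ⟶  SOIS  (L1)  txn=BusRd  M[L1]=73
step 11: P2: load  L1  ⟶  SOSS  (L1)  txn=BusRd  M[L1]=73
step 12: P2: load  L0  ⟶  IOSI  (L0)  txn=BusRd  M[L0]=50
step 13: P3: store L1 := 88  ⟶  IIIM  (L1)  txn=BusUpgr+Flush  M[L1]=73

invalidations = 2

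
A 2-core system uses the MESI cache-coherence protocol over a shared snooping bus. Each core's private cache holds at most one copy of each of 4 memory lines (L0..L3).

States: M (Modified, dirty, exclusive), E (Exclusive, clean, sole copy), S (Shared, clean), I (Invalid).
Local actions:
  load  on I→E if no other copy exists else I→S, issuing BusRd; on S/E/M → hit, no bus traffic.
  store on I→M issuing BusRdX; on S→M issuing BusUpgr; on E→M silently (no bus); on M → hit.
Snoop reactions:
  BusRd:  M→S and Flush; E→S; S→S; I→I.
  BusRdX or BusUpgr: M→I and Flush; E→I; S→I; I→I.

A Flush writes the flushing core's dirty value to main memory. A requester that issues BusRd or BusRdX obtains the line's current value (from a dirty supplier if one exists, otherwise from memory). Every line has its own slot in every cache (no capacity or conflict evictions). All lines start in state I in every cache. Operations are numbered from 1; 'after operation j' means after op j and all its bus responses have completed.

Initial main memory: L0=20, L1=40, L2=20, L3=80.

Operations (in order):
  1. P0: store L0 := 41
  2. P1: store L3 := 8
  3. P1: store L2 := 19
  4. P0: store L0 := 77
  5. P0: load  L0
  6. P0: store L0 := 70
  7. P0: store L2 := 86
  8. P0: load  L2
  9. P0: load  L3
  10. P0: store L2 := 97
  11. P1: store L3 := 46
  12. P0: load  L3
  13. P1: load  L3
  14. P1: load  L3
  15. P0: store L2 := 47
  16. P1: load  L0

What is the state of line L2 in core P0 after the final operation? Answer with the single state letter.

state = M

[1] P0: store L0 := 41 | P0:M(41), P1:I | bus: BusRdX
[2] P1: store L3 := 8 | P0:I, P1:M(8) | bus: BusRdX
[3] P1: store L2 := 19 | P0:I, P1:M(19) | bus: BusRdX
[4] P0: store L0 := 77 | P0:M(77), P1:I | bus: none
[5] P0: load  L0 | P0:M(77), P1:I | bus: none
[6] P0: store L0 := 70 | P0:M(70), P1:I | bus: none
[7] P0: store L2 := 86 | P0:M(86), P1:I | bus: BusRdX,Flush
[8] P0: load  L2 | P0:M(86), P1:I | bus: none
[9] P0: load  L3 | P0:S(8), P1:S(8) | bus: BusRd,Flush
[10] P0: store L2 := 97 | P0:M(97), P1:I | bus: none
[11] P1: store L3 := 46 | P0:I, P1:M(46) | bus: BusUpgr
[12] P0: load  L3 | P0:S(46), P1:S(46) | bus: BusRd,Flush
[13] P1: load  L3 | P0:S(46), P1:S(46) | bus: none
[14] P1: load  L3 | P0:S(46), P1:S(46) | bus: none
[15] P0: store L2 := 47 | P0:M(47), P1:I | bus: none
[16] P1: load  L0 | P0:S(70), P1:S(70) | bus: BusRd,Flush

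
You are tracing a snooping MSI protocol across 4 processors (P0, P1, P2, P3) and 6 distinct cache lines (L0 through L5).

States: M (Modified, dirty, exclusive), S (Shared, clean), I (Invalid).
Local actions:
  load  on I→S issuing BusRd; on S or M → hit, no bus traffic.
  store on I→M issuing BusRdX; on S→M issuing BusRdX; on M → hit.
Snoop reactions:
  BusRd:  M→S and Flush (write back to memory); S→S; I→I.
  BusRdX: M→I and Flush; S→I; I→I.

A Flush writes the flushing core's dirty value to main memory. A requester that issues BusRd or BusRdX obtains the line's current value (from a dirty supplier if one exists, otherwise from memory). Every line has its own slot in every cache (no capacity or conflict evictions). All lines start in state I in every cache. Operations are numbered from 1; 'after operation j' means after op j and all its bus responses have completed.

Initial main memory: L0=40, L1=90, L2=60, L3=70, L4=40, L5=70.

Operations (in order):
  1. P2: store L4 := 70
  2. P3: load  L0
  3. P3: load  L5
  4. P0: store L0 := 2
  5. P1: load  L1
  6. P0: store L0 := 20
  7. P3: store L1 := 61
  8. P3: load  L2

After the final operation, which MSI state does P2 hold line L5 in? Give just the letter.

state = I

step 1: P2: store L4 := 70  ⟶  IIMI  (L4)  txn=BusRdX  M[L4]=40
step 2: P3: load  L0  ⟶  IIIS  (L0)  txn=BusRd  M[L0]=40
step 3: P3: load  L5  ⟶  IIIS  (L5)  txn=BusRd  M[L5]=70
step 4: P0: store L0 := 2  ⟶  MIII  (L0)  txn=BusRdX  M[L0]=40
step 5: P1: load  L1  ⟶  ISII  (L1)  txn=BusRd  M[L1]=90
step 6: P0: store L0 := 20  ⟶  MIII  (L0)  txn=∅  M[L0]=40
step 7: P3: store L1 := 61  ⟶  IIIM  (L1)  txn=BusRdX  M[L1]=90
step 8: P3: load  L2  ⟶  IIIS  (L2)  txn=BusRd  M[L2]=60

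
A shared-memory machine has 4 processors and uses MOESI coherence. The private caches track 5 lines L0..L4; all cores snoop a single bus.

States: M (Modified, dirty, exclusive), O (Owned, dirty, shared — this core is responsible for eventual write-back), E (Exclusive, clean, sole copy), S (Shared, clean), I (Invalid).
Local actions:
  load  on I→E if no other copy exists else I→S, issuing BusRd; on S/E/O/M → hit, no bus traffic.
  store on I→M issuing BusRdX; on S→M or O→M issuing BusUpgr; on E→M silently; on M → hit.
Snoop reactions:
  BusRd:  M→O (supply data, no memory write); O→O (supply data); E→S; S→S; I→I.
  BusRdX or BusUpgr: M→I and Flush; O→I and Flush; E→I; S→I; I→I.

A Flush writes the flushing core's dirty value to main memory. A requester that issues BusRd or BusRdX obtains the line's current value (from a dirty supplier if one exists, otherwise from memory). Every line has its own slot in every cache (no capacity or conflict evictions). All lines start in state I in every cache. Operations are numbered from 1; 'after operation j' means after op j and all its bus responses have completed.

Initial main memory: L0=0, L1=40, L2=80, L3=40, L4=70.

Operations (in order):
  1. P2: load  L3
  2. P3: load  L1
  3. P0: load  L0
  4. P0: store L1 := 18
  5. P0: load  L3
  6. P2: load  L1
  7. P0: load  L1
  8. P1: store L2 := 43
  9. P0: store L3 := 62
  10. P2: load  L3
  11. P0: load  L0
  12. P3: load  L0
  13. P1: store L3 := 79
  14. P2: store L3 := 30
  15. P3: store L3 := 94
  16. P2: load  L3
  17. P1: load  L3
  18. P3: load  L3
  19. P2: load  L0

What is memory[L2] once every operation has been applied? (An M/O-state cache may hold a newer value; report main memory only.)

memory[L2] = 80

  op1 P2: load  L3 → I/I/E/I on L3; bus BusRd; mem=40
  op2 P3: load  L1 → I/I/I/E on L1; bus BusRd; mem=40
  op3 P0: load  L0 → E/I/I/I on L0; bus BusRd; mem=0
  op4 P0: store L1 := 18 → M/I/I/I on L1; bus BusRdX; mem=40
  op5 P0: load  L3 → S/I/S/I on L3; bus BusRd; mem=40
  op6 P2: load  L1 → O/I/S/I on L1; bus BusRd; mem=40
  op7 P0: load  L1 → O/I/S/I on L1; bus (none); mem=40
  op8 P1: store L2 := 43 → I/M/I/I on L2; bus BusRdX; mem=80
  op9 P0: store L3 := 62 → M/I/I/I on L3; bus BusUpgr; mem=40
  op10 P2: load  L3 → O/I/S/I on L3; bus BusRd; mem=40
  op11 P0: load  L0 → E/I/I/I on L0; bus (none); mem=0
  op12 P3: load  L0 → S/I/I/S on L0; bus BusRd; mem=0
  op13 P1: store L3 := 79 → I/M/I/I on L3; bus BusRdX Flush; mem=62
  op14 P2: store L3 := 30 → I/I/M/I on L3; bus BusRdX Flush; mem=79
  op15 P3: store L3 := 94 → I/I/I/M on L3; bus BusRdX Flush; mem=30
  op16 P2: load  L3 → I/I/S/O on L3; bus BusRd; mem=30
  op17 P1: load  L3 → I/S/S/O on L3; bus BusRd; mem=30
  op18 P3: load  L3 → I/S/S/O on L3; bus (none); mem=30
  op19 P2: load  L0 → S/I/S/S on L0; bus BusRd; mem=0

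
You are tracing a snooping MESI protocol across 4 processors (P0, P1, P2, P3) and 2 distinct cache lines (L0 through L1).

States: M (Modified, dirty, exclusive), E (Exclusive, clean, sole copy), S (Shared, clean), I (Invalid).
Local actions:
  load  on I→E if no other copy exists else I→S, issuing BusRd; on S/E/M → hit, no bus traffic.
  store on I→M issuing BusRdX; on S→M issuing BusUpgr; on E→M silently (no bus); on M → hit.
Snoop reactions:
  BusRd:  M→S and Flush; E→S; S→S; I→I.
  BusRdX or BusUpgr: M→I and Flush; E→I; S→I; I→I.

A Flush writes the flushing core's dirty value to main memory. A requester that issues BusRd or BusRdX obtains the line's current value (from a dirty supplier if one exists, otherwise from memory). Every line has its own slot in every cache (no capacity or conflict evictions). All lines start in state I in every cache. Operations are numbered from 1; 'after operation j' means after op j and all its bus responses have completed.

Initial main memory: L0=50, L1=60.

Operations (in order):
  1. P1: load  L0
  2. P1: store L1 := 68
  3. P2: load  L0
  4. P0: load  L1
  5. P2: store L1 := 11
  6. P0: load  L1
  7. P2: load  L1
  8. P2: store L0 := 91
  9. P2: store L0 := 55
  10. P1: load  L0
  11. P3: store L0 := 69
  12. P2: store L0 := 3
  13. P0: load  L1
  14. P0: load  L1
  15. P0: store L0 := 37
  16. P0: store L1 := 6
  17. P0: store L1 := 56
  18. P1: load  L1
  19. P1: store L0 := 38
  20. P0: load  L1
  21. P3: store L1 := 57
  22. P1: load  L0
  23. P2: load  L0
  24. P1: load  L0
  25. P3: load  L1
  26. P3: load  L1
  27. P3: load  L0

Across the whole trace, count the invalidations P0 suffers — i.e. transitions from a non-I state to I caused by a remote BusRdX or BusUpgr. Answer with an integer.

[1] P1: load  L0 | P0:I, P1:E(50), P2:I, P3:I | bus: BusRd
[2] P1: store L1 := 68 | P0:I, P1:M(68), P2:I, P3:I | bus: BusRdX
[3] P2: load  L0 | P0:I, P1:S(50), P2:S(50), P3:I | bus: BusRd
[4] P0: load  L1 | P0:S(68), P1:S(68), P2:I, P3:I | bus: BusRd,Flush
[5] P2: store L1 := 11 | P0:I, P1:I, P2:M(11), P3:I | bus: BusRdX
[6] P0: load  L1 | P0:S(11), P1:I, P2:S(11), P3:I | bus: BusRd,Flush
[7] P2: load  L1 | P0:S(11), P1:I, P2:S(11), P3:I | bus: none
[8] P2: store L0 := 91 | P0:I, P1:I, P2:M(91), P3:I | bus: BusUpgr
[9] P2: store L0 := 55 | P0:I, P1:I, P2:M(55), P3:I | bus: none
[10] P1: load  L0 | P0:I, P1:S(55), P2:S(55), P3:I | bus: BusRd,Flush
[11] P3: store L0 := 69 | P0:I, P1:I, P2:I, P3:M(69) | bus: BusRdX
[12] P2: store L0 := 3 | P0:I, P1:I, P2:M(3), P3:I | bus: BusRdX,Flush
[13] P0: load  L1 | P0:S(11), P1:I, P2:S(11), P3:I | bus: none
[14] P0: load  L1 | P0:S(11), P1:I, P2:S(11), P3:I | bus: none
[15] P0: store L0 := 37 | P0:M(37), P1:I, P2:I, P3:I | bus: BusRdX,Flush
[16] P0: store L1 := 6 | P0:M(6), P1:I, P2:I, P3:I | bus: BusUpgr
[17] P0: store L1 := 56 | P0:M(56), P1:I, P2:I, P3:I | bus: none
[18] P1: load  L1 | P0:S(56), P1:S(56), P2:I, P3:I | bus: BusRd,Flush
[19] P1: store L0 := 38 | P0:I, P1:M(38), P2:I, P3:I | bus: BusRdX,Flush
[20] P0: load  L1 | P0:S(56), P1:S(56), P2:I, P3:I | bus: none
[21] P3: store L1 := 57 | P0:I, P1:I, P2:I, P3:M(57) | bus: BusRdX
[22] P1: load  L0 | P0:I, P1:M(38), P2:I, P3:I | bus: none
[23] P2: load  L0 | P0:I, P1:S(38), P2:S(38), P3:I | bus: BusRd,Flush
[24] P1: load  L0 | P0:I, P1:S(38), P2:S(38), P3:I | bus: none
[25] P3: load  L1 | P0:I, P1:I, P2:I, P3:M(57) | bus: none
[26] P3: load  L1 | P0:I, P1:I, P2:I, P3:M(57) | bus: none
[27] P3: load  L0 | P0:I, P1:S(38), P2:S(38), P3:S(38) | bus: BusRd

invalidations = 3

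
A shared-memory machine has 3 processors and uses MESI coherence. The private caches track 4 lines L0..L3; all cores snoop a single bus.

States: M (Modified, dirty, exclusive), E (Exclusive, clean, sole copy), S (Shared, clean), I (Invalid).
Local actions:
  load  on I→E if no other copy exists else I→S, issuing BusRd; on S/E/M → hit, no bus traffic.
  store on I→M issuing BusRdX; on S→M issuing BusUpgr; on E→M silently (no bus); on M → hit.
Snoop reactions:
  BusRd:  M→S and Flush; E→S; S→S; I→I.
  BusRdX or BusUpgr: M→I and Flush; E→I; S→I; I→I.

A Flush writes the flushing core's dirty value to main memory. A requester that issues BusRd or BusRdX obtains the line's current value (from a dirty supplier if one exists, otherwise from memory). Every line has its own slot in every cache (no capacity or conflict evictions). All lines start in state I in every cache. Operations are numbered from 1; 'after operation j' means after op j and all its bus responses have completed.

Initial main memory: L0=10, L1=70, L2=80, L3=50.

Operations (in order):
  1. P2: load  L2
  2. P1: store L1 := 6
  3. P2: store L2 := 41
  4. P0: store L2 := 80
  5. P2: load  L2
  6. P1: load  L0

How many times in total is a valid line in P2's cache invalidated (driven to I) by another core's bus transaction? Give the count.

[1] P2: load  L2 | P0:I, P1:I, P2:E(80) | bus: BusRd
[2] P1: store L1 := 6 | P0:I, P1:M(6), P2:I | bus: BusRdX
[3] P2: store L2 := 41 | P0:I, P1:I, P2:M(41) | bus: none
[4] P0: store L2 := 80 | P0:M(80), P1:I, P2:I | bus: BusRdX,Flush
[5] P2: load  L2 | P0:S(80), P1:I, P2:S(80) | bus: BusRd,Flush
[6] P1: load  L0 | P0:I, P1:E(10), P2:I | bus: BusRd

invalidations = 1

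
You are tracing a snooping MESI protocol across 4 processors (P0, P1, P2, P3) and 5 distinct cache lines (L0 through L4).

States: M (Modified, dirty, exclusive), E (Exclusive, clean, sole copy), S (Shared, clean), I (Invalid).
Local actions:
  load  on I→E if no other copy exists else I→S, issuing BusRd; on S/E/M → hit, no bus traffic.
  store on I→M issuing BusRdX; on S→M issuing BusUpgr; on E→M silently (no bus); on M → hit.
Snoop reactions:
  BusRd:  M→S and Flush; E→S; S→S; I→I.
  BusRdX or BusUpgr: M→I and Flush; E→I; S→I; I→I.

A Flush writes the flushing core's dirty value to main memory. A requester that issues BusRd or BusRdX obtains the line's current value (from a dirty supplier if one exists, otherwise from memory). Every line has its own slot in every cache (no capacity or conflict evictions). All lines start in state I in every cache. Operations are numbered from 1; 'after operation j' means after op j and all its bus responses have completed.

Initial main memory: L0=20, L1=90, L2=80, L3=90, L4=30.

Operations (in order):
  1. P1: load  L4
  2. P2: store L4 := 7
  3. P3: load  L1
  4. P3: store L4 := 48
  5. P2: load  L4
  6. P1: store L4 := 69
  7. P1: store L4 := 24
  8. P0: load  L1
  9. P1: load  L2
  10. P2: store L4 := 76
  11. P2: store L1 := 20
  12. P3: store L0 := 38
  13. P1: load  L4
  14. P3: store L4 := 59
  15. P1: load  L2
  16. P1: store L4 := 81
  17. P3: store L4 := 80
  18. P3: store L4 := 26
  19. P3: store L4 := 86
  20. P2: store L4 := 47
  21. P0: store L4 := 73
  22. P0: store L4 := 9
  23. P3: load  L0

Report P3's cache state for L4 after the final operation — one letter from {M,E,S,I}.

state = I

  op1 P1: load  L4 → I/E/I/I on L4; bus BusRd; mem=30
  op2 P2: store L4 := 7 → I/I/M/I on L4; bus BusRdX; mem=30
  op3 P3: load  L1 → I/I/I/E on L1; bus BusRd; mem=90
  op4 P3: store L4 := 48 → I/I/I/M on L4; bus BusRdX Flush; mem=7
  op5 P2: load  L4 → I/I/S/S on L4; bus BusRd Flush; mem=48
  op6 P1: store L4 := 69 → I/M/I/I on L4; bus BusRdX; mem=48
  op7 P1: store L4 := 24 → I/M/I/I on L4; bus (none); mem=48
  op8 P0: load  L1 → S/I/I/S on L1; bus BusRd; mem=90
  op9 P1: load  L2 → I/E/I/I on L2; bus BusRd; mem=80
  op10 P2: store L4 := 76 → I/I/M/I on L4; bus BusRdX Flush; mem=24
  op11 P2: store L1 := 20 → I/I/M/I on L1; bus BusRdX; mem=90
  op12 P3: store L0 := 38 → I/I/I/M on L0; bus BusRdX; mem=20
  op13 P1: load  L4 → I/S/S/I on L4; bus BusRd Flush; mem=76
  op14 P3: store L4 := 59 → I/I/I/M on L4; bus BusRdX; mem=76
  op15 P1: load  L2 → I/E/I/I on L2; bus (none); mem=80
  op16 P1: store L4 := 81 → I/M/I/I on L4; bus BusRdX Flush; mem=59
  op17 P3: store L4 := 80 → I/I/I/M on L4; bus BusRdX Flush; mem=81
  op18 P3: store L4 := 26 → I/I/I/M on L4; bus (none); mem=81
  op19 P3: store L4 := 86 → I/I/I/M on L4; bus (none); mem=81
  op20 P2: store L4 := 47 → I/I/M/I on L4; bus BusRdX Flush; mem=86
  op21 P0: store L4 := 73 → M/I/I/I on L4; bus BusRdX Flush; mem=47
  op22 P0: store L4 := 9 → M/I/I/I on L4; bus (none); mem=47
  op23 P3: load  L0 → I/I/I/M on L0; bus (none); mem=20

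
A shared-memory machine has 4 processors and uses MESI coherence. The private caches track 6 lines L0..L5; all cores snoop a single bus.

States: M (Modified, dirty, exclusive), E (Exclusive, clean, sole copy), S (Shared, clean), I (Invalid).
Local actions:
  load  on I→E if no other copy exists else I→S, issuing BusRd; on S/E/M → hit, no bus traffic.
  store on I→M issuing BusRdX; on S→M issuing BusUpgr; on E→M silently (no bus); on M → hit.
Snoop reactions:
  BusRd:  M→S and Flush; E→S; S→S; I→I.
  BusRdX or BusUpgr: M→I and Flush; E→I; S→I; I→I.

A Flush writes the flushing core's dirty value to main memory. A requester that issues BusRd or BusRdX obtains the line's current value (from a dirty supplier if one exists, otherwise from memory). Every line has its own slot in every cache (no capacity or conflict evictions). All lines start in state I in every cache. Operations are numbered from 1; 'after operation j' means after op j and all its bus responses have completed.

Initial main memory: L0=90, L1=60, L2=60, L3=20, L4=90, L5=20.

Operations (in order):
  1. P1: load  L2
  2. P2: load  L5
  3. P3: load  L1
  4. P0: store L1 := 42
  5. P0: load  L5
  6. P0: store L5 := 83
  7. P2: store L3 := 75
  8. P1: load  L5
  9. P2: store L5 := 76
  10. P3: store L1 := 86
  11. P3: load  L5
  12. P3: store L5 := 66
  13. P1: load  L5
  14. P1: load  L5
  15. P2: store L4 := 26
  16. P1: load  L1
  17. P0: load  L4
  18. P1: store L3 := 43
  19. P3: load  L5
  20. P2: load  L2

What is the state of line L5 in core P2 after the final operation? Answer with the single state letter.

state = I

step 1: P1: load  L2  ⟶  IEII  (L2)  txn=BusRd  M[L2]=60
step 2: P2: load  L5  ⟶  IIEI  (L5)  txn=BusRd  M[L5]=20
step 3: P3: load  L1  ⟶  IIIE  (L1)  txn=BusRd  M[L1]=60
step 4: P0: store L1 := 42  ⟶  MIII  (L1)  txn=BusRdX  M[L1]=60
step 5: P0: load  L5  ⟶  SISI  (L5)  txn=BusRd  M[L5]=20
step 6: P0: store L5 := 83  ⟶  MIII  (L5)  txn=BusUpgr  M[L5]=20
step 7: P2: store L3 := 75  ⟶  IIMI  (L3)  txn=BusRdX  M[L3]=20
step 8: P1: load  L5  ⟶  SSII  (L5)  txn=BusRd+Flush  M[L5]=83
step 9: P2: store L5 := 76  ⟶  IIMI  (L5)  txn=BusRdX  M[L5]=83
step 10: P3: store L1 := 86  ⟶  IIIM  (L1)  txn=BusRdX+Flush  M[L1]=42
step 11: P3: load  L5  ⟶  IISS  (L5)  txn=BusRd+Flush  M[L5]=76
step 12: P3: store L5 := 66  ⟶  IIIM  (L5)  txn=BusUpgr  M[L5]=76
step 13: P1: load  L5  ⟶  ISIS  (L5)  txn=BusRd+Flush  M[L5]=66
step 14: P1: load  L5  ⟶  ISIS  (L5)  txn=∅  M[L5]=66
step 15: P2: store L4 := 26  ⟶  IIMI  (L4)  txn=BusRdX  M[L4]=90
step 16: P1: load  L1  ⟶  ISIS  (L1)  txn=BusRd+Flush  M[L1]=86
step 17: P0: load  L4  ⟶  SISI  (L4)  txn=BusRd+Flush  M[L4]=26
step 18: P1: store L3 := 43  ⟶  IMII  (L3)  txn=BusRdX+Flush  M[L3]=75
step 19: P3: load  L5  ⟶  ISIS  (L5)  txn=∅  M[L5]=66
step 20: P2: load  L2  ⟶  ISSI  (L2)  txn=BusRd  M[L2]=60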